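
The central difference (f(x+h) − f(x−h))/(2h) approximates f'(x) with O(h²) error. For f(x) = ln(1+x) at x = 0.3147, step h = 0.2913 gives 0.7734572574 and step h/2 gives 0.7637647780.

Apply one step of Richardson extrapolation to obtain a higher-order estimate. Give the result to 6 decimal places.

r = 2: numerator weight 4, denominator 3.
4×0.7637647780 = 3.0550591120; 3.0550591120 − 0.7734572574 = 2.2816018546
R = 2.2816018546/3 = 0.7605339515
Gap between inputs: 9.692e-03; correction applied: −0.0032308265.

0.760534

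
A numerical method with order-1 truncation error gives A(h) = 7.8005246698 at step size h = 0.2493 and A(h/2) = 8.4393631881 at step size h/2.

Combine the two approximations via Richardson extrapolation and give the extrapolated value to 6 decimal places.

9.078202

Method order is 1; weight 2^1 = 2.
2 × 8.4393631881 − 7.8005246698 = 9.0782017064
Divide by 2^1 − 1 = 1.
Result: 9.0782017064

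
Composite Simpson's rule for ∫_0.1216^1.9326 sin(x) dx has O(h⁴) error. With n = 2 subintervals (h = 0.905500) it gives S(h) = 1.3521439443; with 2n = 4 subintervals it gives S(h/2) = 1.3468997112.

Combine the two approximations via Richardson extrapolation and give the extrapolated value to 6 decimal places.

1.346550

r = 4: numerator weight 16, denominator 15.
Weighted: 21.5503953792 − 1.3521439443 = 20.1982514349
R = 20.1982514349/15 = 1.3465500957
Correction |R − A(h/2)| = 3.496e-04; gap |A(h/2) − A(h)| = 5.244e-03.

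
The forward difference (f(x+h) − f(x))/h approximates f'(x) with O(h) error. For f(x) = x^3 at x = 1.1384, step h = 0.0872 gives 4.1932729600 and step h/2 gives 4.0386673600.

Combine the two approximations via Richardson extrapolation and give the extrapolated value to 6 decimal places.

Error is O(h^1); halving h shrinks it by 2^1 = 2.
2^1*A(h/2) = 8.0773347200; minus A(h) gives 3.8840617600.
R = 3.8840617600/1 = 3.8840617600

3.884062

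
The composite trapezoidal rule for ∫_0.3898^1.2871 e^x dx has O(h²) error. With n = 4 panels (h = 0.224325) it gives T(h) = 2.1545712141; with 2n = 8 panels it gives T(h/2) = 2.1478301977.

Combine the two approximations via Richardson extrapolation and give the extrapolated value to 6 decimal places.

Error is O(h^2); halving h shrinks it by 2^2 = 4.
A(h/2) − A(h) = 2.1478301977 − 2.1545712141 = -0.0067410164
Divide by 2^2 − 1 = 3: (-0.0067410164)/3 = -0.0022470055
R = 2.1478301977 − 0.0022470055 = 2.1455831922
Correction |R − A(h/2)| = 2.247e-03; gap |A(h/2) − A(h)| = 6.741e-03.

2.145583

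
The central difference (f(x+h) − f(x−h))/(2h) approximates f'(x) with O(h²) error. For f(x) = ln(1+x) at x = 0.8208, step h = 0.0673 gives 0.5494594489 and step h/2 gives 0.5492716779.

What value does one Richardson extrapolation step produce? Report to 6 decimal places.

0.549209

r = 2, so 2^r = 4.
4*0.5492716779 − 0.5494594489 = 1.6476272627
Denominator 4 − 1 = 3.
1.6476272627 ÷ 3 = 0.5492090876
Correction |R − A(h/2)| = 6.259e-05; gap |A(h/2) − A(h)| = 1.878e-04.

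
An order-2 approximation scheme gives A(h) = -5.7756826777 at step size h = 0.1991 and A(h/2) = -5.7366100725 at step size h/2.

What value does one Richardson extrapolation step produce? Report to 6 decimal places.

Method order is 2; weight 2^2 = 4.
Difference of the inputs: -5.7366100725 − (-5.7756826777) = 0.0390726052
Correction (A(h/2) − A(h))/(4 − 1) = 0.0390726052/3 = 0.0130242017
R = A(h/2) + (A(h/2) − A(h))/3 = -5.7366100725 + 0.0130242017 = -5.7235858708

-5.723586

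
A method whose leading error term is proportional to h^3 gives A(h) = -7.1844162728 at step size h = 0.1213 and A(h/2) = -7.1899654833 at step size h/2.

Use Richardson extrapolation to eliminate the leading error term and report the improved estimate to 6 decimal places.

Error is O(h^3); halving h shrinks it by 2^3 = 8.
Numerator 8*A(h/2) − A(h) = 8*(-7.1899654833) − (-7.1844162728) = -50.3353075936
R = (-50.3353075936)/7 = -7.1907582277

-7.190758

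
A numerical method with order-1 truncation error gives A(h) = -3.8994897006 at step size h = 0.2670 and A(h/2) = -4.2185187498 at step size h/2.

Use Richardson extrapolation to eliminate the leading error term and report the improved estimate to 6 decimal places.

r = 1, so 2^r = 2.
2*(-4.2185187498) = -8.4370374996; (-8.4370374996) − (-3.8994897006) = -4.5375477990
Denominator 2 − 1 = 1.
So the Richardson estimate is -4.5375477990.
Shift from A(h/2): −0.3190290492.

-4.537548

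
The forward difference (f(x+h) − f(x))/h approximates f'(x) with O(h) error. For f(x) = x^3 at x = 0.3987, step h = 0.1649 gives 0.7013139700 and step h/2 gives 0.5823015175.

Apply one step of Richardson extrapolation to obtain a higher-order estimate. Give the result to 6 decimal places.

Method order is 1; weight 2^1 = 2.
Top: 2(0.5823015175) − (0.7013139700) = 0.4632890650
Extrapolated: 0.4632890650 / 1 = 0.4632890650
Shift from A(h/2): −0.1190124525.

0.463289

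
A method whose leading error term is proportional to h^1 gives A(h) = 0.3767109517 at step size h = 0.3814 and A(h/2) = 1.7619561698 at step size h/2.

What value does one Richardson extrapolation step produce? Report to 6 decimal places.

Error is O(h^1); halving h shrinks it by 2^1 = 2.
2 × 1.7619561698 − 0.3767109517 = 3.1472013879
3.1472013879 ÷ 1 = 3.1472013879
Correction |R − A(h/2)| = 1.385e+00; gap |A(h/2) − A(h)| = 1.385e+00.

3.147201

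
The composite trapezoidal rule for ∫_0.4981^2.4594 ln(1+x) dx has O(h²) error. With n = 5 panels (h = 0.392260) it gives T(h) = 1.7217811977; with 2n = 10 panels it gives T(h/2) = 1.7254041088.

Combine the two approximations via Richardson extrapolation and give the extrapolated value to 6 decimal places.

1.726612

Order 2 gives 2^r = 4 and 2^r − 1 = 3.
4*1.7254041088 = 6.9016164352; subtract 1.7217811977 → 5.1798352375
5.1798352375 ÷ 3 = 1.7266117458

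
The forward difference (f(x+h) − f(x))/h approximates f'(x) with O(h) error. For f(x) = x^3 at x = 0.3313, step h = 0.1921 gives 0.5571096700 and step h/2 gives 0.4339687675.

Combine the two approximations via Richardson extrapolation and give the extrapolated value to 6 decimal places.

0.310828

The method has order 1: 2^1 = 2.
Numerator 2*A(h/2) − A(h) = 2*0.4339687675 − 0.5571096700 = 0.3108278650
(2*0.4339687675 − 0.5571096700)/(2 − 1) = 0.3108278650
Shift from A(h/2): −0.1231409025.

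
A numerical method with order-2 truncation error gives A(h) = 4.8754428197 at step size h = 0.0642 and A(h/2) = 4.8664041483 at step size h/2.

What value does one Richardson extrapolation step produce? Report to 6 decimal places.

With r = 2 the leading error scales as h^2, so the weight is 2^2 = 4.
4 × 4.8664041483 = 19.4656165932; 19.4656165932 − 4.8754428197 = 14.5901737735
Divide by 2^2 − 1 = 3.
14.5901737735 ÷ 3 = 4.8633912578
Shift from A(h/2): −0.0030128905.

4.863391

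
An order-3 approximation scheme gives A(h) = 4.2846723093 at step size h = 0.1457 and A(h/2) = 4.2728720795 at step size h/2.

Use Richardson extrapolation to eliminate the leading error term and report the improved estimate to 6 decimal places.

4.271186

Error is O(h^3); halving h shrinks it by 2^3 = 8.
2^3×A(h/2) = 34.1829766360; minus A(h) gives 29.8983043267.
(8×4.2728720795 − 4.2846723093)/(8 − 1) = 4.2711863324
Correction |R − A(h/2)| = 1.686e-03; gap |A(h/2) − A(h)| = 1.180e-02.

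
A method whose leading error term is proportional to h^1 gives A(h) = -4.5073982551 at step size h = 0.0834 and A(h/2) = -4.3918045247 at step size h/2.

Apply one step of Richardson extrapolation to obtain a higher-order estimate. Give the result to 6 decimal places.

-4.276211

Error is O(h^1); halving h shrinks it by 2^1 = 2.
Numerator 2*A(h/2) − A(h) = 2*(-4.3918045247) − (-4.5073982551) = -4.2762107943
(2*(-4.3918045247) − (-4.5073982551))/(2 − 1) = -4.2762107943
Gap between inputs: 1.156e-01; correction applied: +0.1155937304.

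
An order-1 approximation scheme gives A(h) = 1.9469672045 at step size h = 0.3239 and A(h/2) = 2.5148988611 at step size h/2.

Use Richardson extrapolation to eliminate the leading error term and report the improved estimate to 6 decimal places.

Leading term ∝ h^1; use weight 2 = 2^1.
Numerator 2 × A(h/2) − A(h) = 2 × 2.5148988611 − 1.9469672045 = 3.0828305177
Divide by 2^1 − 1 = 1.
3.0828305177 ÷ 1 = 3.0828305177
Shift from A(h/2): +0.5679316566.

3.082831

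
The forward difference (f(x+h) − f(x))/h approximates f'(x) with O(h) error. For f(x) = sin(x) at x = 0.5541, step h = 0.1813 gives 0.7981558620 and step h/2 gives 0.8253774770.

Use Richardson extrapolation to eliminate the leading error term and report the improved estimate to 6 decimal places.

0.852599

r = 1, so 2^r = 2.
2 × 0.8253774770 − 0.7981558620 = 0.8525990920
0.8525990920 ÷ 1 = 0.8525990920
Gap between inputs: 2.722e-02; correction applied: +0.0272216150.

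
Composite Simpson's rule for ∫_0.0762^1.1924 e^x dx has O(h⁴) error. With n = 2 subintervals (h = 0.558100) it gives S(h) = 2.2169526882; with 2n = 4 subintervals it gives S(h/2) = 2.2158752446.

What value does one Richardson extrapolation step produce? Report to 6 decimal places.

2.215803

Leading term ∝ h^4; use weight 16 = 2^4.
2^4·A(h/2) = 35.4540039136; minus A(h) gives 33.2370512254.
33.2370512254 ÷ 15 = 2.2158034150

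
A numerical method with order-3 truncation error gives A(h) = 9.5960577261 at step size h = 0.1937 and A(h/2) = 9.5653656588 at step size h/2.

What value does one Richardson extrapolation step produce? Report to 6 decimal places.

Order 3 gives 2^r = 8 and 2^r − 1 = 7.
2^3·A(h/2) = 76.5229252704; minus A(h) gives 66.9268675443.
(8·9.5653656588 − 9.5960577261)/(8 − 1) = 9.5609810778

9.560981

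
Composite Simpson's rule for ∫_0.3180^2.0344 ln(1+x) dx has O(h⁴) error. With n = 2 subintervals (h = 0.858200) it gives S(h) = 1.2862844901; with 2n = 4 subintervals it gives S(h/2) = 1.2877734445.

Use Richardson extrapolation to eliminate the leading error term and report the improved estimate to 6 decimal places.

r = 4: numerator weight 16, denominator 15.
16*1.2877734445 = 20.6043751120; subtract 1.2862844901 → 19.3180906219
R = 19.3180906219/15 = 1.2878727081

1.287873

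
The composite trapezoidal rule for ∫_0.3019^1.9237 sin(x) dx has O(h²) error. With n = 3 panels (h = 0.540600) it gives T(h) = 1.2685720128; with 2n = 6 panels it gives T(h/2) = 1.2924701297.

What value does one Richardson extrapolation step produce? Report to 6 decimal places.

r = 2: numerator weight 4, denominator 3.
Weighted: 5.1698805188 − 1.2685720128 = 3.9013085060
Denominator 4 − 1 = 3.
3.9013085060 ÷ 3 = 1.3004361687
Correction |R − A(h/2)| = 7.966e-03; gap |A(h/2) − A(h)| = 2.390e-02.

1.300436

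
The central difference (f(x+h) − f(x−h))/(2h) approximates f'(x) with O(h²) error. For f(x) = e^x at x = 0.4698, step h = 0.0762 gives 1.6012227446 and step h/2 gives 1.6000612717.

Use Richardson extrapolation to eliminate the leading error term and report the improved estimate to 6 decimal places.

1.599674

The method has order 2: 2^2 = 4.
Weighted: 6.4002450868 − 1.6012227446 = 4.7990223422
Extrapolated: 4.7990223422 / 3 = 1.5996741141
Shift from A(h/2): −0.0003871576.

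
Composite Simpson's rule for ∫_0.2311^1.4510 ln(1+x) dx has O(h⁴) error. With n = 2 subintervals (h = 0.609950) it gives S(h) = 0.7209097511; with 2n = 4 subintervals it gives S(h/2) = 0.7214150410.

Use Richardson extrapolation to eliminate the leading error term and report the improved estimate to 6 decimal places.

The method has order 4: 2^4 = 16.
16*0.7214150410 − 0.7209097511 = 10.8217309049
Divide by 2^4 − 1 = 15.
So the Richardson estimate is 0.7214487270.
Gap between inputs: 5.053e-04; correction applied: +0.0000336860.

0.721449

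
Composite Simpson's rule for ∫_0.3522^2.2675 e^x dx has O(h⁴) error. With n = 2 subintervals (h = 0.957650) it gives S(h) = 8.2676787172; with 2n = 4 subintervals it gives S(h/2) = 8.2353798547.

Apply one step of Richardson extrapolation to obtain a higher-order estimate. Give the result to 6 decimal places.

8.233227

r = 4: numerator weight 16, denominator 15.
Top: 16(8.2353798547) − (8.2676787172) = 123.4983989580
Denominator 16 − 1 = 15.
123.4983989580 ÷ 15 = 8.2332265972
Gap between inputs: 3.230e-02; correction applied: −0.0021532575.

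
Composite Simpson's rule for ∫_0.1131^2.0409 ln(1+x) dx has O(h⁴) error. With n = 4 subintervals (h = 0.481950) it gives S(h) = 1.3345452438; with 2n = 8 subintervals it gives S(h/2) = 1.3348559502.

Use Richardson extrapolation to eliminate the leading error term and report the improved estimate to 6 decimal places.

r = 4, so 2^r = 16.
2^4 × A(h/2) = 21.3576952032; minus A(h) gives 20.0231499594.
Denominator 16 − 1 = 15.
R = 20.0231499594/15 = 1.3348766640
Correction |R − A(h/2)| = 2.071e-05; gap |A(h/2) − A(h)| = 3.107e-04.

1.334877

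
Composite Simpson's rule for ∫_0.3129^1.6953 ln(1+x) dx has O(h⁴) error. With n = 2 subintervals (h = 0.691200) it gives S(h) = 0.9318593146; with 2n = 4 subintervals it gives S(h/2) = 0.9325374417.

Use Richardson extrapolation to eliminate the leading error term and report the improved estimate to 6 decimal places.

Order 4 gives 2^r = 16 and 2^r − 1 = 15.
Weighted: 14.9205990672 − 0.9318593146 = 13.9887397526
R = 13.9887397526/15 = 0.9325826502

0.932583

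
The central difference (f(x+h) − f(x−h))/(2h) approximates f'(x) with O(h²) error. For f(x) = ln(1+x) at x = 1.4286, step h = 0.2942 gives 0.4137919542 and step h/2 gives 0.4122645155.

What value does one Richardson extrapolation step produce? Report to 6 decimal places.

0.411755

Leading term ∝ h^2; use weight 4 = 2^2.
4*0.4122645155 = 1.6490580620; subtract 0.4137919542 → 1.2352661078
Divide by 2^2 − 1 = 3.
Result: 0.4117553693
Correction |R − A(h/2)| = 5.091e-04; gap |A(h/2) − A(h)| = 1.527e-03.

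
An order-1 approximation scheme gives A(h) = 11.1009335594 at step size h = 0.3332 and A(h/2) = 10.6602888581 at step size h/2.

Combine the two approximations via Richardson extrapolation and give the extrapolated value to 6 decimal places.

r = 1: numerator weight 2, denominator 1.
Difference of the inputs: 10.6602888581 − 11.1009335594 = -0.4406447013
Correction (A(h/2) − A(h))/(2 − 1) = (-0.4406447013)/1 = -0.4406447013
R = A(h/2) + (A(h/2) − A(h))/1 = 10.6602888581 − 0.4406447013 = 10.2196441568

10.219644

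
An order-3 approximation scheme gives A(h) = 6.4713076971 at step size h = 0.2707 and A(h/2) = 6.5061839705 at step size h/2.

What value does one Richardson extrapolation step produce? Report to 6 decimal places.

Leading term ∝ h^3; use weight 8 = 2^3.
2^3*A(h/2) = 52.0494717640; minus A(h) gives 45.5781640669.
Denominator 8 − 1 = 7.
Result: 6.5111662953

6.511166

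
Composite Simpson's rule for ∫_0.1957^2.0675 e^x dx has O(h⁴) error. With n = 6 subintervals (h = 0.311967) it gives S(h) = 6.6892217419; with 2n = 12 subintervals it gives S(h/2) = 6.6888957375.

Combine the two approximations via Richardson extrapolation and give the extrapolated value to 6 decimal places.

6.688874

r = 4, so 2^r = 16.
16*6.6888957375 = 107.0223318000; 107.0223318000 − 6.6892217419 = 100.3331100581
Divide by 2^4 − 1 = 15.
So the Richardson estimate is 6.6888740039.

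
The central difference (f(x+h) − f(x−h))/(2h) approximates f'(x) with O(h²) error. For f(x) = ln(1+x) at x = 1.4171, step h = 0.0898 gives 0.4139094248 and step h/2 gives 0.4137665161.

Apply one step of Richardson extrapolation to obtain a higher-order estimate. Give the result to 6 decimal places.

Leading term ∝ h^2; use weight 4 = 2^2.
4×0.4137665161 = 1.6550660644; subtract 0.4139094248 → 1.2411566396
(4×0.4137665161 − 0.4139094248)/(4 − 1) = 0.4137188799

0.413719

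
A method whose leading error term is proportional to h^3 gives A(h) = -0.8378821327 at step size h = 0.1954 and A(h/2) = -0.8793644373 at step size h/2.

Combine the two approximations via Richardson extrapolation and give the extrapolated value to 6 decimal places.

-0.885290

Error is O(h^3); halving h shrinks it by 2^3 = 8.
8 × (-0.8793644373) = -7.0349154984; subtract (-0.8378821327) → -6.1970333657
(8 × (-0.8793644373) − (-0.8378821327))/(8 − 1) = -0.8852904808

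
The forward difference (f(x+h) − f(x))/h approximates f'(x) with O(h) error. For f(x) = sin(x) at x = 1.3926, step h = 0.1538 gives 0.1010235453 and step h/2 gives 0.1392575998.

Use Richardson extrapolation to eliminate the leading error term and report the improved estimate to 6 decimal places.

0.177492

Error is O(h^1); halving h shrinks it by 2^1 = 2.
2×0.1392575998 = 0.2785151996; subtract 0.1010235453 → 0.1774916543
Divide by 2^1 − 1 = 1.
So the Richardson estimate is 0.1774916543.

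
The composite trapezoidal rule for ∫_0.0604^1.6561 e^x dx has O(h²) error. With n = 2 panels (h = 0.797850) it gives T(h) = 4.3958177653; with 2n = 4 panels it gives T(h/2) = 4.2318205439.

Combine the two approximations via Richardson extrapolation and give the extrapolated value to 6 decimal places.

4.177155

With r = 2 the leading error scales as h^2, so the weight is 2^2 = 4.
4*4.2318205439 = 16.9272821756; subtract 4.3958177653 → 12.5314644103
Denominator 4 − 1 = 3.
Extrapolated: 12.5314644103 / 3 = 4.1771548034
Shift from A(h/2): −0.0546657405.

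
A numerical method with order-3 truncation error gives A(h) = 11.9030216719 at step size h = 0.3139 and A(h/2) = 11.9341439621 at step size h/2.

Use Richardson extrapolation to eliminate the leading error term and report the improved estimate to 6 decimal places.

r = 3, so 2^r = 8.
8×11.9341439621 = 95.4731516968; subtract 11.9030216719 → 83.5701300249
Extrapolated: 83.5701300249 / 7 = 11.9385900036

11.938590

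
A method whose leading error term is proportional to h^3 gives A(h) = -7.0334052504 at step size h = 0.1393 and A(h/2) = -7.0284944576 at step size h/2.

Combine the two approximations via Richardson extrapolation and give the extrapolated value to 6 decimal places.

Order 3 gives 2^r = 8 and 2^r − 1 = 7.
Weighted: (-56.2279556608) − (-7.0334052504) = -49.1945504104
Denominator 8 − 1 = 7.
(8×(-7.0284944576) − (-7.0334052504))/(8 − 1) = -7.0277929158
Gap between inputs: 4.911e-03; correction applied: +0.0007015418.

-7.027793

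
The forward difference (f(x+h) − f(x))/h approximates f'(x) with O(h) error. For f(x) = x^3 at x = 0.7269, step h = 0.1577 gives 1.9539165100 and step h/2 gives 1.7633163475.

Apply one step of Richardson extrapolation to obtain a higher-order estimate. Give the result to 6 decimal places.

1.572716

Leading term ∝ h^1; use weight 2 = 2^1.
2×1.7633163475 − 1.9539165100 = 1.5727161850
1.5727161850 ÷ 1 = 1.5727161850
Shift from A(h/2): −0.1906001625.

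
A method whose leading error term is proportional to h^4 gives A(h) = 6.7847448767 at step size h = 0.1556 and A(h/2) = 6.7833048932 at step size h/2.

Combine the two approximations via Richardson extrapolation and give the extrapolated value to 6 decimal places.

6.783209

Error is O(h^4); halving h shrinks it by 2^4 = 16.
Difference of the inputs: 6.7833048932 − 6.7847448767 = -0.0014399835
Divide by 2^4 − 1 = 15: (-0.0014399835)/15 = -0.0000959989
R = A(h/2) + (A(h/2) − A(h))/15 = 6.7833048932 − 0.0000959989 = 6.7832088943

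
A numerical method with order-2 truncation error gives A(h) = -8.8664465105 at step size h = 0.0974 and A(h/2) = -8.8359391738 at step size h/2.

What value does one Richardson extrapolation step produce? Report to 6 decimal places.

-8.825770

Method order is 2; weight 2^2 = 4.
Top: 4(-8.8359391738) − (-8.8664465105) = -26.4773101847
Extrapolated: (-26.4773101847) / 3 = -8.8257700616
Shift from A(h/2): +0.0101691122.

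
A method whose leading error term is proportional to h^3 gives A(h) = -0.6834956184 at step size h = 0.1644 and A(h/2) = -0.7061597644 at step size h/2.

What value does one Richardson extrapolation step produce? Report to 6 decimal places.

-0.709397

r = 3, so 2^r = 8.
8*(-0.7061597644) = -5.6492781152; subtract (-0.6834956184) → -4.9657824968
R = (-4.9657824968)/7 = -0.7093974995
Gap between inputs: 2.266e-02; correction applied: −0.0032377351.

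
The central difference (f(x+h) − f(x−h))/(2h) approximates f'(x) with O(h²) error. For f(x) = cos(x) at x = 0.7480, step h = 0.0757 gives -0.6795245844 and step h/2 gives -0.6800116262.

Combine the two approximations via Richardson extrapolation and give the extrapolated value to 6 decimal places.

Leading term ∝ h^2; use weight 4 = 2^2.
Weighted: (-2.7200465048) − (-0.6795245844) = -2.0405219204
Denominator 4 − 1 = 3.
(-2.0405219204) ÷ 3 = -0.6801739735
Correction |R − A(h/2)| = 1.623e-04; gap |A(h/2) − A(h)| = 4.870e-04.

-0.680174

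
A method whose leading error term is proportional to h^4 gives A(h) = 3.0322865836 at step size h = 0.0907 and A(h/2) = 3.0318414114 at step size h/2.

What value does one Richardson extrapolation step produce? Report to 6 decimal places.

3.031812

r = 4: numerator weight 16, denominator 15.
Numerator 16×A(h/2) − A(h) = 16×3.0318414114 − 3.0322865836 = 45.4771759988
Denominator 16 − 1 = 15.
Result: 3.0318117333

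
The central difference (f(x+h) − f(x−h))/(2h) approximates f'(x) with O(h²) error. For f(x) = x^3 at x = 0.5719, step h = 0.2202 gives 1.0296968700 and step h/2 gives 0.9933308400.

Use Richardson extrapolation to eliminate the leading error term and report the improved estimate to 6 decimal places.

The method has order 2: 2^2 = 4.
A(h/2) − A(h) = 0.9933308400 − 1.0296968700 = -0.0363660300
Correction (A(h/2) − A(h))/(4 − 1) = (-0.0363660300)/3 = -0.0121220100
R = 0.9933308400 − 0.0121220100 = 0.9812088300
Shift from A(h/2): −0.0121220100.

0.981209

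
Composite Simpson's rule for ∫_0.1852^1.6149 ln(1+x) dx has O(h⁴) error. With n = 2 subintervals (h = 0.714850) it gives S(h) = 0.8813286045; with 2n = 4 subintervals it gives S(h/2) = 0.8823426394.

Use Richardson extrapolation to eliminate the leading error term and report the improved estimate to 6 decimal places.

Order 4 gives 2^r = 16 and 2^r − 1 = 15.
Numerator 16 × A(h/2) − A(h) = 16 × 0.8823426394 − 0.8813286045 = 13.2361536259
13.2361536259 ÷ 15 = 0.8824102417
Correction |R − A(h/2)| = 6.760e-05; gap |A(h/2) − A(h)| = 1.014e-03.

0.882410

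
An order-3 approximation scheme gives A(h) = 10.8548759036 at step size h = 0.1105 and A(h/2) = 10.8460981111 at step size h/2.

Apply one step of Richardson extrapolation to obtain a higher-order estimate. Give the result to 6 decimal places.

10.844844

Method order is 3; weight 2^3 = 8.
Numerator 8·A(h/2) − A(h) = 8·10.8460981111 − 10.8548759036 = 75.9139089852
Denominator 8 − 1 = 7.
Result: 10.8448441407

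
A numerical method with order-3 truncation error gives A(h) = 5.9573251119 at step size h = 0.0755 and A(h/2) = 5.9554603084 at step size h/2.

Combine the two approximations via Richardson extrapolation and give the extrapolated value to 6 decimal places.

5.955194

Leading term ∝ h^3; use weight 8 = 2^3.
Weighted: 47.6436824672 − 5.9573251119 = 41.6863573553
(8×5.9554603084 − 5.9573251119)/(8 − 1) = 5.9551939079
Shift from A(h/2): −0.0002664005.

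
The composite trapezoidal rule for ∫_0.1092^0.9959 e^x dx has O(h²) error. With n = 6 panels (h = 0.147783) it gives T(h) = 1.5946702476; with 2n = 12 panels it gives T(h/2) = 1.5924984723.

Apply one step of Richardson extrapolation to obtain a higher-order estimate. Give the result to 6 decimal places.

1.591775

r = 2, so 2^r = 4.
4*1.5924984723 = 6.3699938892; subtract 1.5946702476 → 4.7753236416
R = 4.7753236416/3 = 1.5917745472
Shift from A(h/2): −0.0007239251.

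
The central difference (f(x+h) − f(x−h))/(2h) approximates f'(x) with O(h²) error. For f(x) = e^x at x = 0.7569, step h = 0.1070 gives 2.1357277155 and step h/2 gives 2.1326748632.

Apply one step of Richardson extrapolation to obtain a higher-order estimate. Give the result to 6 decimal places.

2.131657

Leading term ∝ h^2; use weight 4 = 2^2.
2^2·A(h/2) = 8.5306994528; minus A(h) gives 6.3949717373.
R = 6.3949717373/3 = 2.1316572458
Shift from A(h/2): −0.0010176174.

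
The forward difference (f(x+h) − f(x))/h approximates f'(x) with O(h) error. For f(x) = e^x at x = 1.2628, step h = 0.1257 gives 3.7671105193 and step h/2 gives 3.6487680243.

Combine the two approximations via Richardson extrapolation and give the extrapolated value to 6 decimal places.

3.530426

r = 1, so 2^r = 2.
Weighted: 7.2975360486 − 3.7671105193 = 3.5304255293
R = 3.5304255293/1 = 3.5304255293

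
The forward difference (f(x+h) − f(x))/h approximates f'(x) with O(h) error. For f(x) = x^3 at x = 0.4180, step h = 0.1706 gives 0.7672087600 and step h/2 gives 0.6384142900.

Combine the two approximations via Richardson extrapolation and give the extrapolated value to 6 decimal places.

0.509620

r = 1, so 2^r = 2.
2·0.6384142900 = 1.2768285800; 1.2768285800 − 0.7672087600 = 0.5096198200
Extrapolated: 0.5096198200 / 1 = 0.5096198200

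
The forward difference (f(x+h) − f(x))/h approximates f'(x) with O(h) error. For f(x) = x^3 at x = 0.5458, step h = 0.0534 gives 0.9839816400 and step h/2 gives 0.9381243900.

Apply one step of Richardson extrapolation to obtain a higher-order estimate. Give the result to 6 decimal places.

Order 1 gives 2^r = 2 and 2^r − 1 = 1.
Top: 2(0.9381243900) − (0.9839816400) = 0.8922671400
Denominator 2 − 1 = 1.
Extrapolated: 0.8922671400 / 1 = 0.8922671400

0.892267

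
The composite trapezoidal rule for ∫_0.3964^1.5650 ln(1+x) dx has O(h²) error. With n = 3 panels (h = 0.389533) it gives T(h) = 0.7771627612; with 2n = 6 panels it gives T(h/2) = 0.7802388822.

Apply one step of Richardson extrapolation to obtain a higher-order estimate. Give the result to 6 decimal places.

0.781264

Order 2 gives 2^r = 4 and 2^r − 1 = 3.
A(h/2) − A(h) = 0.7802388822 − 0.7771627612 = 0.0030761210
Correction (A(h/2) − A(h))/(4 − 1) = 0.0030761210/3 = 0.0010253737
R = A(h/2) + (A(h/2) − A(h))/3 = 0.7802388822 + 0.0010253737 = 0.7812642559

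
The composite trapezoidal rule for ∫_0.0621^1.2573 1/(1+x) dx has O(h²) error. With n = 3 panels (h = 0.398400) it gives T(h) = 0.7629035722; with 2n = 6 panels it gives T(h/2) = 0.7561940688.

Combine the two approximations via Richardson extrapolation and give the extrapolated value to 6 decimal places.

0.753958

Leading term ∝ h^2; use weight 4 = 2^2.
Numerator 4×A(h/2) − A(h) = 4×0.7561940688 − 0.7629035722 = 2.2618727030
Divide by 2^2 − 1 = 3.
(4×0.7561940688 − 0.7629035722)/(4 − 1) = 0.7539575677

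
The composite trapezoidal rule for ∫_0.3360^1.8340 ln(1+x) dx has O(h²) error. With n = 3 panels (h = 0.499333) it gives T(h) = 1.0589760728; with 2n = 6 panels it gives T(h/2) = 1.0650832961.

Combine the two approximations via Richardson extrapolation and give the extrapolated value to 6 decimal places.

1.067119

r = 2: numerator weight 4, denominator 3.
Numerator 4*A(h/2) − A(h) = 4*1.0650832961 − 1.0589760728 = 3.2013571116
Divide by 2^2 − 1 = 3.
R = 3.2013571116/3 = 1.0671190372
Correction |R − A(h/2)| = 2.036e-03; gap |A(h/2) − A(h)| = 6.107e-03.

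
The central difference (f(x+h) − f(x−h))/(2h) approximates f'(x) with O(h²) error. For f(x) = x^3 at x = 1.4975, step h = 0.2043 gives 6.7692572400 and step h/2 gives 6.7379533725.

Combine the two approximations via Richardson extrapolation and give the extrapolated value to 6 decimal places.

Order 2 gives 2^r = 4 and 2^r − 1 = 3.
Numerator 4·A(h/2) − A(h) = 4·6.7379533725 − 6.7692572400 = 20.1825562500
20.1825562500 ÷ 3 = 6.7275187500
Shift from A(h/2): −0.0104346225.

6.727519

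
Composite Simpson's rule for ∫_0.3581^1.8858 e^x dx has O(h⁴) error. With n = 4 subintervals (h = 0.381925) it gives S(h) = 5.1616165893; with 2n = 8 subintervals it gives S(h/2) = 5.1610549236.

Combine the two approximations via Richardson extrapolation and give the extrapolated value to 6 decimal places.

Leading term ∝ h^4; use weight 16 = 2^4.
16*5.1610549236 − 5.1616165893 = 77.4152621883
Denominator 16 − 1 = 15.
R = 77.4152621883/15 = 5.1610174792

5.161017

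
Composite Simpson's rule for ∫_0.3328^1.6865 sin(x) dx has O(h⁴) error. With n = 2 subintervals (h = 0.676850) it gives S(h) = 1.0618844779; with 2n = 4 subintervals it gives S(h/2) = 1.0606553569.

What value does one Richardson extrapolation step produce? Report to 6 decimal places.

1.060573

Leading term ∝ h^4; use weight 16 = 2^4.
Weighted: 16.9704857104 − 1.0618844779 = 15.9086012325
Divide by 2^4 − 1 = 15.
15.9086012325 ÷ 15 = 1.0605734155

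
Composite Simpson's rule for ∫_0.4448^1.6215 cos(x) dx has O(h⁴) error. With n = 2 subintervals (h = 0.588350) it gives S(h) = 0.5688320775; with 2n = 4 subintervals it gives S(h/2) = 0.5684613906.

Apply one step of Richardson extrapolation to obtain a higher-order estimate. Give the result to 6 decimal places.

The method has order 4: 2^4 = 16.
16×0.5684613906 = 9.0953822496; subtract 0.5688320775 → 8.5265501721
Divide by 2^4 − 1 = 15.
Result: 0.5684366781

0.568437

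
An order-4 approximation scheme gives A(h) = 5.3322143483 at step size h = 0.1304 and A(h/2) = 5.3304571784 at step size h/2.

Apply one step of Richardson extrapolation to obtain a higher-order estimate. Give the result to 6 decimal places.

5.330340

The method has order 4: 2^4 = 16.
Difference of the inputs: 5.3304571784 − 5.3322143483 = -0.0017571699
Divide by 2^4 − 1 = 15: (-0.0017571699)/15 = -0.0001171447
R = A(h/2) + (A(h/2) − A(h))/15 = 5.3304571784 − 0.0001171447 = 5.3303400337
Shift from A(h/2): −0.0001171447.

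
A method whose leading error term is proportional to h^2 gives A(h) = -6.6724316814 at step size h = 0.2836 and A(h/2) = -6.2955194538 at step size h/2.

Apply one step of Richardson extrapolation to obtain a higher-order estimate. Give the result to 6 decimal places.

Leading term ∝ h^2; use weight 4 = 2^2.
2^2×A(h/2) = -25.1820778152; minus A(h) gives -18.5096461338.
Divide by 2^2 − 1 = 3.
R = (-18.5096461338)/3 = -6.1698820446

-6.169882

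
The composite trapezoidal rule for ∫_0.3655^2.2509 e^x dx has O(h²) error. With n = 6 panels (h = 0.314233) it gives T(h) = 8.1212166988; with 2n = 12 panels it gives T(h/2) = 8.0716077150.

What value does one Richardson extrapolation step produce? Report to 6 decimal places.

8.055071

Method order is 2; weight 2^2 = 4.
Weighted: 32.2864308600 − 8.1212166988 = 24.1652141612
Denominator 4 − 1 = 3.
(4·8.0716077150 − 8.1212166988)/(4 − 1) = 8.0550713871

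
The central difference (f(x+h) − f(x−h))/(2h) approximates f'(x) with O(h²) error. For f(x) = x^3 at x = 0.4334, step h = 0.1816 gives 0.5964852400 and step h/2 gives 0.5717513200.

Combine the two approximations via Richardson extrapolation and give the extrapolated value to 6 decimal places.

0.563507

r = 2, so 2^r = 4.
Weighted: 2.2870052800 − 0.5964852400 = 1.6905200400
Divide by 2^2 − 1 = 3.
Extrapolated: 1.6905200400 / 3 = 0.5635066800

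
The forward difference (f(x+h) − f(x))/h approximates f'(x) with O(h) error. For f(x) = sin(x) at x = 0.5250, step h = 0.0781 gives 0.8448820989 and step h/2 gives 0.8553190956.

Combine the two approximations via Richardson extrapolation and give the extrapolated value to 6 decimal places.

0.865756

Leading term ∝ h^1; use weight 2 = 2^1.
2^1 × A(h/2) = 1.7106381912; minus A(h) gives 0.8657560923.
Denominator 2 − 1 = 1.
0.8657560923 ÷ 1 = 0.8657560923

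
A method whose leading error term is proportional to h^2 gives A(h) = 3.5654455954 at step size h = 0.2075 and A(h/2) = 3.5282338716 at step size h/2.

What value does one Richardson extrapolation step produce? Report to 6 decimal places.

3.515830

With r = 2 the leading error scales as h^2, so the weight is 2^2 = 4.
4*3.5282338716 − 3.5654455954 = 10.5474898910
Denominator 4 − 1 = 3.
10.5474898910 ÷ 3 = 3.5158299637
Shift from A(h/2): −0.0124039079.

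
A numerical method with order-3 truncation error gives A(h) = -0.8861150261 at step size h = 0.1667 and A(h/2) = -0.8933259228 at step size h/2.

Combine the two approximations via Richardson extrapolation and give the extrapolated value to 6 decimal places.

Method order is 3; weight 2^3 = 8.
Top: 8(-0.8933259228) − (-0.8861150261) = -6.2604923563
(8×(-0.8933259228) − (-0.8861150261))/(8 − 1) = -0.8943560509

-0.894356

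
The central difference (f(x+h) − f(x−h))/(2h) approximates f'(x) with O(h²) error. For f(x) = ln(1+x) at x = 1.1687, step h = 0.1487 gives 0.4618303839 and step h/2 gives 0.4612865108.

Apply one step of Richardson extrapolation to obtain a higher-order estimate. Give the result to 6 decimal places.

0.461105

Order 2 gives 2^r = 4 and 2^r − 1 = 3.
A(h/2) − A(h) = 0.4612865108 − 0.4618303839 = -0.0005438731
Divide by 2^2 − 1 = 3: (-0.0005438731)/3 = -0.0001812910
R = 0.4612865108 − 0.0001812910 = 0.4611052198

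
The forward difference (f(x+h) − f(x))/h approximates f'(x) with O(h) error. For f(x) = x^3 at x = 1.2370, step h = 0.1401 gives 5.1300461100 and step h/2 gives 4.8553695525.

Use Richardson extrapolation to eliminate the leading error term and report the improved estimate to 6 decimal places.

r = 1, so 2^r = 2.
2·4.8553695525 = 9.7107391050; subtract 5.1300461100 → 4.5806929950
4.5806929950 ÷ 1 = 4.5806929950
Shift from A(h/2): −0.2746765575.

4.580693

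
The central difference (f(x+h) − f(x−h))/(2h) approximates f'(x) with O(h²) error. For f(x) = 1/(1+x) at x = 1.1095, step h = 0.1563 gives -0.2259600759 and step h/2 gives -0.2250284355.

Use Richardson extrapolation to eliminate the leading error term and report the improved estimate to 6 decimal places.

-0.224718

Method order is 2; weight 2^2 = 4.
4*(-0.2250284355) − (-0.2259600759) = -0.6741536661
Divide by 2^2 − 1 = 3.
(-0.6741536661) ÷ 3 = -0.2247178887
Shift from A(h/2): +0.0003105468.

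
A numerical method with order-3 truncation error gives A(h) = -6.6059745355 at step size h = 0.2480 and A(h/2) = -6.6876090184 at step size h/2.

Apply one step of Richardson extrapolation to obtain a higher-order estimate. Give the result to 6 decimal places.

-6.699271

r = 3: numerator weight 8, denominator 7.
2^3·A(h/2) = -53.5008721472; minus A(h) gives -46.8948976117.
Divide by 2^3 − 1 = 7.
Extrapolated: (-46.8948976117) / 7 = -6.6992710874
Correction |R − A(h/2)| = 1.166e-02; gap |A(h/2) − A(h)| = 8.163e-02.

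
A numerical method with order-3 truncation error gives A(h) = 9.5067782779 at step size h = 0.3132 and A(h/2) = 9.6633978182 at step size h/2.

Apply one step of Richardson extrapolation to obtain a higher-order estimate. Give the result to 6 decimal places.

9.685772

Order 3 gives 2^r = 8 and 2^r − 1 = 7.
Top: 8(9.6633978182) − (9.5067782779) = 67.8004042677
R = 67.8004042677/7 = 9.6857720382
Gap between inputs: 1.566e-01; correction applied: +0.0223742200.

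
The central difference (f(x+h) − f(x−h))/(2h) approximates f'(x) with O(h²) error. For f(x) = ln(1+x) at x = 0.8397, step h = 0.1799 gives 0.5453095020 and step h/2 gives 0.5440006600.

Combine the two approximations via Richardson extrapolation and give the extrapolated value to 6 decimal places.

0.543564

The method has order 2: 2^2 = 4.
Weighted: 2.1760026400 − 0.5453095020 = 1.6306931380
Denominator 4 − 1 = 3.
Result: 0.5435643793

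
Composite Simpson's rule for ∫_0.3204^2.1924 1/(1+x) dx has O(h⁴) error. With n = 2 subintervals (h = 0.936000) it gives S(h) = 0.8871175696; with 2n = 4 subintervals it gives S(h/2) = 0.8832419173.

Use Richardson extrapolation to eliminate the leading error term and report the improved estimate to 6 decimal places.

0.882984

r = 4, so 2^r = 16.
16·0.8832419173 − 0.8871175696 = 13.2447531072
(16·0.8832419173 − 0.8871175696)/(16 − 1) = 0.8829835405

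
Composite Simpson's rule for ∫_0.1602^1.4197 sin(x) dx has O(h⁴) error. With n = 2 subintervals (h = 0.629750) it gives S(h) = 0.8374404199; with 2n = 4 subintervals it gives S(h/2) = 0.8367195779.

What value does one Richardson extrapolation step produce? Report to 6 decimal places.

The method has order 4: 2^4 = 16.
16·0.8367195779 − 0.8374404199 = 12.5500728265
12.5500728265 ÷ 15 = 0.8366715218
Shift from A(h/2): −0.0000480561.

0.836672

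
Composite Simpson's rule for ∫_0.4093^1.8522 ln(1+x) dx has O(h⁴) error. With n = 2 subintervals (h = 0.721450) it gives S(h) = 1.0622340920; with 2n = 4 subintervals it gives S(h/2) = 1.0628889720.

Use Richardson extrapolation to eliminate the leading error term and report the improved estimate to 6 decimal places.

The method has order 4: 2^4 = 16.
Top: 16(1.0628889720) − (1.0622340920) = 15.9439894600
15.9439894600 ÷ 15 = 1.0629326307
Gap between inputs: 6.549e-04; correction applied: +0.0000436587.

1.062933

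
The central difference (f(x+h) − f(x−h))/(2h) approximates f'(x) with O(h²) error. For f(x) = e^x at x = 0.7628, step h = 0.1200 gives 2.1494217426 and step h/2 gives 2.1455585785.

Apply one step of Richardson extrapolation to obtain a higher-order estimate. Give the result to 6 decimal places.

Error is O(h^2); halving h shrinks it by 2^2 = 4.
Weighted: 8.5822343140 − 2.1494217426 = 6.4328125714
6.4328125714 ÷ 3 = 2.1442708571
Shift from A(h/2): −0.0012877214.

2.144271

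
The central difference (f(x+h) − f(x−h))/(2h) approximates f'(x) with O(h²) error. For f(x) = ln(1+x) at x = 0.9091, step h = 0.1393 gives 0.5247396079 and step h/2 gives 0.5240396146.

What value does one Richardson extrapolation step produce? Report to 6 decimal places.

Order 2 gives 2^r = 4 and 2^r − 1 = 3.
Weighted: 2.0961584584 − 0.5247396079 = 1.5714188505
Extrapolated: 1.5714188505 / 3 = 0.5238062835

0.523806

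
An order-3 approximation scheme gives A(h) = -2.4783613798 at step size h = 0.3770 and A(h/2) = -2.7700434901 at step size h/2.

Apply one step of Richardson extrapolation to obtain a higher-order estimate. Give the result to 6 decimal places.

Error is O(h^3); halving h shrinks it by 2^3 = 8.
Top: 8(-2.7700434901) − (-2.4783613798) = -19.6819865410
(8×(-2.7700434901) − (-2.4783613798))/(8 − 1) = -2.8117123630

-2.811712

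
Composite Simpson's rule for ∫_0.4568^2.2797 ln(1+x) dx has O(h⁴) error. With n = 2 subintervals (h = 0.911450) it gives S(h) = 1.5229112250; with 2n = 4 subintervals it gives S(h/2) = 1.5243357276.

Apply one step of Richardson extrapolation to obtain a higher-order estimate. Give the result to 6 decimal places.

1.524431

r = 4: numerator weight 16, denominator 15.
Top: 16(1.5243357276) − (1.5229112250) = 22.8664604166
R = 22.8664604166/15 = 1.5244306944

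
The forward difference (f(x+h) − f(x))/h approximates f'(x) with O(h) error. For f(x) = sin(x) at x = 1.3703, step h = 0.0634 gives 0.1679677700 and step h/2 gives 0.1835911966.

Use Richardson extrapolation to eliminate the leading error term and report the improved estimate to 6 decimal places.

r = 1, so 2^r = 2.
2*0.1835911966 = 0.3671823932; 0.3671823932 − 0.1679677700 = 0.1992146232
Divide by 2^1 − 1 = 1.
R = 0.1992146232/1 = 0.1992146232

0.199215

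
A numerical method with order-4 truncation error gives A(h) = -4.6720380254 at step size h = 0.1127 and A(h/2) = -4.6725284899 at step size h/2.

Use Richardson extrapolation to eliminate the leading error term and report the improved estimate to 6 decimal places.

Order 4 gives 2^r = 16 and 2^r − 1 = 15.
Difference of the inputs: -4.6725284899 − (-4.6720380254) = -0.0004904645
Divide by 2^4 − 1 = 15: (-0.0004904645)/15 = -0.0000326976
R = -4.6725284899 − 0.0000326976 = -4.6725611875

-4.672561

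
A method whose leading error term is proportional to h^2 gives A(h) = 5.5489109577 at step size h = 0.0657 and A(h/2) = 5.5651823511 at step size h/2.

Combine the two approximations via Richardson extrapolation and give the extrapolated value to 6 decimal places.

5.570606

r = 2: numerator weight 4, denominator 3.
4*5.5651823511 − 5.5489109577 = 16.7118184467
Denominator 4 − 1 = 3.
R = 16.7118184467/3 = 5.5706061489
Gap between inputs: 1.627e-02; correction applied: +0.0054237978.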